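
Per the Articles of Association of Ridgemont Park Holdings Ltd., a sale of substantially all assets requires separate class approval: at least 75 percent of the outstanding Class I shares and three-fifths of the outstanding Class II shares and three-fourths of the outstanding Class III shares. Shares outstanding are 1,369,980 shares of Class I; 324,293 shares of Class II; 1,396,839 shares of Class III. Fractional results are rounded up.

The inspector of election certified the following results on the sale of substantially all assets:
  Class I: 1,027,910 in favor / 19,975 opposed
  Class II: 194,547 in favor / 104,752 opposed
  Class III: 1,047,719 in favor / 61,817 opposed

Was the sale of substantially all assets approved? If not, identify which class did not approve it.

Not approved — the Class II shares did not give the required vote.

Class I: 3/4 of 1369980 = 1027485; 1,027,485 required, 1,027,910 in favor — approved.
Class II: 3/5 of 324293 = 194575.80, rounded up to 194576; 194,576 required, 194,547 in favor — not approved.
Class III: 3/4 of 1396839 = 1047629.25, rounded up to 1047630; 1,047,630 required, 1,047,719 in favor — approved.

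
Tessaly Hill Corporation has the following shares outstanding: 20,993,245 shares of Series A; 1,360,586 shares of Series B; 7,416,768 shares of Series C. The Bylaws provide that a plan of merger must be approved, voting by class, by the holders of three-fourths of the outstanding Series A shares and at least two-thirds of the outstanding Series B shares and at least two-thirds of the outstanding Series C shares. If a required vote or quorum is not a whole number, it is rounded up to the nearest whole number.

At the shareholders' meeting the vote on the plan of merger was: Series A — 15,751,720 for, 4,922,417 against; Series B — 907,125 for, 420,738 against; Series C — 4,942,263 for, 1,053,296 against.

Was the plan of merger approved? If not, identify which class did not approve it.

Not approved — the Series C shares did not give the required vote.

Series A: 3/4 of 20993245 = 15744933.75, rounded up to 15744934; 15,744,934 required, 15,751,720 in favor — approved.
Series B: 2/3 of 1360586 = 907057.33, rounded up to 907058; 907,058 required, 907,125 in favor — approved.
Series C: 2/3 of 7416768 = 4944512; 4,944,512 required, 4,942,263 in favor — not approved.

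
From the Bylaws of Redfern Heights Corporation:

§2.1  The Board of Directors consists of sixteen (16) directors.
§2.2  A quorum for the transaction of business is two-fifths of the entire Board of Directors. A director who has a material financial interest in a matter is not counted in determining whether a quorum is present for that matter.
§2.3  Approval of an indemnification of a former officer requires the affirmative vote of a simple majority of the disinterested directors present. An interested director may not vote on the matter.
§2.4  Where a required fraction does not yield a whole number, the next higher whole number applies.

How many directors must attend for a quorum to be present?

7

2/5 of 16 = 6.40, rounded up to 7.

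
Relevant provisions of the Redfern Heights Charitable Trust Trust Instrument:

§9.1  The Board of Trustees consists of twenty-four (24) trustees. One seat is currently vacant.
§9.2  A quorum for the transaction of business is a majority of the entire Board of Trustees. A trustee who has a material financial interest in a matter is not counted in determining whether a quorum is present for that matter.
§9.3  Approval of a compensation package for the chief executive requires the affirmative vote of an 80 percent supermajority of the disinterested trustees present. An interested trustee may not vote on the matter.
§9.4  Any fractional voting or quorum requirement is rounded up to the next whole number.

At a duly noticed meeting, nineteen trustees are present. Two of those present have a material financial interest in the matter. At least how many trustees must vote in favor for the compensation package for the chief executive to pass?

14

The compensation package for the chief executive requires four-fifths of the disinterested trustees present (19 − 2 = 17).
4/5 of 17 = 13.60, rounded up to 14.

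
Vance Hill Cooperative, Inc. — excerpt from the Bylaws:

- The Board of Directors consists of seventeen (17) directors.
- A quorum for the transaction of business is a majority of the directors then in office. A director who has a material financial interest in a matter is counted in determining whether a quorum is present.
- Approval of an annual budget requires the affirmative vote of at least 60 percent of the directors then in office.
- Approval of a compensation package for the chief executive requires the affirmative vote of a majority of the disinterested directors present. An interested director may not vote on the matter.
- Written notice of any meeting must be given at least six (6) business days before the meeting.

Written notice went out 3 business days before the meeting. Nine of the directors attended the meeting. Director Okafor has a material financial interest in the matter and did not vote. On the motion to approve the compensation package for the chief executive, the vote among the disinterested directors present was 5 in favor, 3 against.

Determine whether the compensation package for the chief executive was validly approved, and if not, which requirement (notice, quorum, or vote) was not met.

Invalid — notice requirement not satisfied.

Notice: 3 business days given; 6 required (3 < 6). Not satisfied.
Quorum: 9 present (interested directors count toward quorum); quorum is 9. Satisfied.
Vote: the compensation package for the chief executive requires a majority of the disinterested directors present (9 − 1 = 8). A majority of 8 is 5, so 5 affirmative votes are needed; 5 voted in favor. Satisfied.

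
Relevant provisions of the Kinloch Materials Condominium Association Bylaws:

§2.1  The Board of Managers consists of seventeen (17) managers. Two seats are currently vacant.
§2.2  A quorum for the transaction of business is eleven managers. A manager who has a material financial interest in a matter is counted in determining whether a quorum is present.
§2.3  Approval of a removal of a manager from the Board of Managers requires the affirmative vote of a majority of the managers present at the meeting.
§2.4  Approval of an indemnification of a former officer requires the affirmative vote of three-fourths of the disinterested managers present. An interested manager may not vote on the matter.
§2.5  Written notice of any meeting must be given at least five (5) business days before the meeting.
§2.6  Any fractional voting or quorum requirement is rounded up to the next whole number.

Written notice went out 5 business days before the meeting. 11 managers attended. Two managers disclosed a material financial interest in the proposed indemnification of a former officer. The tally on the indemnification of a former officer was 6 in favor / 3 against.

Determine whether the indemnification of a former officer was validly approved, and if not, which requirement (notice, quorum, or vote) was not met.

Invalid — vote requirement not satisfied.

Notice: 5 business days given; 5 required (5 ≥ 5). Satisfied.
Quorum: 11 present (interested managers count toward quorum); quorum is 11. Satisfied.
Vote: the indemnification of a former officer requires three-fourths of the disinterested managers present (11 − 2 = 9). 3/4 of 9 = 6.75, rounded up to 7, so 7 affirmative votes are needed; 6 voted in favor. Not satisfied.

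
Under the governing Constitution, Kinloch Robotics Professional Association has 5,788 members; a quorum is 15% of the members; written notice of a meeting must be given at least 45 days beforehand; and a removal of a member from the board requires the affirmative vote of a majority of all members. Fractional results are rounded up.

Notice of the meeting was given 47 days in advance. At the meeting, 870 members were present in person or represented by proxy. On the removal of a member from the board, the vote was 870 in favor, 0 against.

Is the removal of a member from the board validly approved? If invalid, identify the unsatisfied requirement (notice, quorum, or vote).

Notice: 47 days given; 45 required. Satisfied.
Quorum: 15% of 5,788 = 868.20, rounded up to 869; 870 present. Satisfied.
Vote: requires a majority of all members (5,788); a majority of 5788 is 2895, so 2,895 needed; 870 in favor. Not satisfied.

Invalid — vote requirement not satisfied.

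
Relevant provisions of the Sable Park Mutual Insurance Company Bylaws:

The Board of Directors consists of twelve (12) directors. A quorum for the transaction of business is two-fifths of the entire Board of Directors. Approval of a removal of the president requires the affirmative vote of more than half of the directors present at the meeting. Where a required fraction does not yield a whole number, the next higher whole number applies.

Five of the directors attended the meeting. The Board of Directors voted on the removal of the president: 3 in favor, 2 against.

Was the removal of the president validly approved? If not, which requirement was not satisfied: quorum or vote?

Quorum: 5 present; quorum is 5. Satisfied.
Vote: the removal of the president requires a majority of the directors present (5). A majority of 5 is 3, so 3 affirmative votes are needed; 3 voted in favor. Satisfied.

Valid — all requirements satisfied.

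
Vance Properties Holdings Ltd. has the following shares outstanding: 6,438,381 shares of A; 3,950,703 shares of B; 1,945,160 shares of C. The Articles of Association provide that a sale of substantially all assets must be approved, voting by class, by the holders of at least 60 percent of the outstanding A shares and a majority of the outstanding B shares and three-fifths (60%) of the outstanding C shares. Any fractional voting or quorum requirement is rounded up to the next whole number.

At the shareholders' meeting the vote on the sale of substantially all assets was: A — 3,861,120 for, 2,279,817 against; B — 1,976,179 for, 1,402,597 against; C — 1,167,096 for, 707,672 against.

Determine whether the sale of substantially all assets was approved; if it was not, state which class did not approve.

A: 3/5 of 6438381 = 3863028.60, rounded up to 3863029; 3,863,029 required, 3,861,120 in favor — not approved.
B: a majority of 3950703 is 1975352; 1,975,352 required, 1,976,179 in favor — approved.
C: 3/5 of 1945160 = 1167096; 1,167,096 required, 1,167,096 in favor — approved.

Not approved — the A shares did not give the required vote.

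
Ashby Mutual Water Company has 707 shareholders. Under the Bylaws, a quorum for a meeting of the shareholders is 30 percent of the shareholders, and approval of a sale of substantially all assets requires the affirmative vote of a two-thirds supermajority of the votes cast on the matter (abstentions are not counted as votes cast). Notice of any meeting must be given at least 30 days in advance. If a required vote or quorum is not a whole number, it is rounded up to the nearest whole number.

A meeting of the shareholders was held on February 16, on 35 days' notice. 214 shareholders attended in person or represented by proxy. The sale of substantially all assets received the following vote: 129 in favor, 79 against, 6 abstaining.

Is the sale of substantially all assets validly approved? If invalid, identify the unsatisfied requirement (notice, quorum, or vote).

Notice: 35 days given; 30 required. Satisfied.
Quorum: 30% of 707 = 212.10, rounded up to 213; 214 present. Satisfied.
Vote: requires two-thirds of the votes cast (214 − 6 abstaining = 208); 2/3 of 208 = 138.67, rounded up to 139, so 139 needed; 129 in favor. Not satisfied.

Invalid — vote requirement not satisfied.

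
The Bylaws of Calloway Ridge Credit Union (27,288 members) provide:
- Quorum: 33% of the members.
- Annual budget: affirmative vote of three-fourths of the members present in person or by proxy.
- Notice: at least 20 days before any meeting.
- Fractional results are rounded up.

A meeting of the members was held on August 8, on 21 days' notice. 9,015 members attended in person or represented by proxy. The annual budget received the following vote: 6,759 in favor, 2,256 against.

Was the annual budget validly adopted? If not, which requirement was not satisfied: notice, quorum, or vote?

Invalid — vote requirement not satisfied.

Notice: 21 days given; 20 required. Satisfied.
Quorum: 33% of 27,288 = 9,005.04, rounded up to 9,006; 9,015 present. Satisfied.
Vote: requires three-fourths of those present (9,015); 3/4 of 9015 = 6761.25, rounded up to 6762, so 6,762 needed; 6,759 in favor. Not satisfied.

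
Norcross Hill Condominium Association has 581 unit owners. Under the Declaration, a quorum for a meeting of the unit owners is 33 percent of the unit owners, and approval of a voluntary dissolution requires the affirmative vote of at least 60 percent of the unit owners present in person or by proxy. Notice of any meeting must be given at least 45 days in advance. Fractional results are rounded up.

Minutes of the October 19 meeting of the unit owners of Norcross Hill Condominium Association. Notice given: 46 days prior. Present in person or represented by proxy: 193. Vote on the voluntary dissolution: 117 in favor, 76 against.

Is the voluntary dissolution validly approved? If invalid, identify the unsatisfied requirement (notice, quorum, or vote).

Valid — all requirements satisfied.

Notice: 46 days given; 45 required. Satisfied.
Quorum: 33% of 581 = 191.73, rounded up to 192; 193 present. Satisfied.
Vote: requires three-fifths of those present (193); 3/5 of 193 = 115.80, rounded up to 116, so 116 needed; 117 in favor. Satisfied.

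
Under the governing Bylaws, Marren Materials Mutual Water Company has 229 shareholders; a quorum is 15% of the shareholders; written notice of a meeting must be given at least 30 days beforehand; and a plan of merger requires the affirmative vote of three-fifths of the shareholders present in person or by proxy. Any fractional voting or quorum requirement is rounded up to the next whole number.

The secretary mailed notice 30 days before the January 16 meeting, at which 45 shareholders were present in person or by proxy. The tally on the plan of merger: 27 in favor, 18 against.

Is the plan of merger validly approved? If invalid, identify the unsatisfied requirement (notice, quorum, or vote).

Notice: 30 days given; 30 required. Satisfied.
Quorum: 15% of 229 = 34.35, rounded up to 35; 45 present. Satisfied.
Vote: requires three-fifths of those present (45); 3/5 of 45 = 27, so 27 needed; 27 in favor. Satisfied.

Valid — all requirements satisfied.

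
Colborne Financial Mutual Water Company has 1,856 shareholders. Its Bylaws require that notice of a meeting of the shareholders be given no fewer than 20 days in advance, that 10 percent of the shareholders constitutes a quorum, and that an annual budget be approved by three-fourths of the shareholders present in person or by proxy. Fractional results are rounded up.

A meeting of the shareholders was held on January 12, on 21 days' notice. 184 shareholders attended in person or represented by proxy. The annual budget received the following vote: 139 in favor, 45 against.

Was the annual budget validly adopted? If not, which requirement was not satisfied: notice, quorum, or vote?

Notice: 21 days given; 20 required. Satisfied.
Quorum: 10% of 1,856 = 185.60, rounded up to 186; 184 present. Not satisfied.
Vote: requires three-fourths of those present (184); 3/4 of 184 = 138, so 138 needed; 139 in favor. Satisfied.

Invalid — quorum requirement not satisfied.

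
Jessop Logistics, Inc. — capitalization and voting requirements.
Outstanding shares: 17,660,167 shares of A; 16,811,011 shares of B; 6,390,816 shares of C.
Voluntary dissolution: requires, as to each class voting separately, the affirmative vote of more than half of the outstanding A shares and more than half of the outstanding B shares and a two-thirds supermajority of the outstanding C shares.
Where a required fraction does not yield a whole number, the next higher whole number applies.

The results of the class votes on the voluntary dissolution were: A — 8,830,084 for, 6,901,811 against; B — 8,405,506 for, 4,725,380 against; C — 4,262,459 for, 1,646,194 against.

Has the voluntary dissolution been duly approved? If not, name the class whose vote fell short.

Approved — every class gave the required vote.

A: a majority of 17660167 is 8830084; 8,830,084 required, 8,830,084 in favor — approved.
B: a majority of 16811011 is 8405506; 8,405,506 required, 8,405,506 in favor — approved.
C: 2/3 of 6390816 = 4260544; 4,260,544 required, 4,262,459 in favor — approved.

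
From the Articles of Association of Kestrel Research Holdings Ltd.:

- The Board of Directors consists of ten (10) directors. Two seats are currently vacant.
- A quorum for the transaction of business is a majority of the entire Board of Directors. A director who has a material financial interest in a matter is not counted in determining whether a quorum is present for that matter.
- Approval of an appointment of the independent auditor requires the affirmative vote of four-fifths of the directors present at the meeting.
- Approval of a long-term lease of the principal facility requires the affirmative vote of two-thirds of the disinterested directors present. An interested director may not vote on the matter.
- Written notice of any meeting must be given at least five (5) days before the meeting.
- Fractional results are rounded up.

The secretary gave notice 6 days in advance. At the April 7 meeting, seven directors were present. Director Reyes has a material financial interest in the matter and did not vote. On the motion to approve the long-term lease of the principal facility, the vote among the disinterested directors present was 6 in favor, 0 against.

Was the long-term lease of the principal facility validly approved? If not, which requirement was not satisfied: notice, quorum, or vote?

Valid — all requirements satisfied.

Notice: 6 days given; 5 required (6 ≥ 5). Satisfied.
Quorum: 7 present, but the 1 interested director does not count, leaving 6. Quorum is 6. Satisfied.
Vote: the long-term lease of the principal facility requires two-thirds of the disinterested directors present (7 − 1 = 6). 2/3 of 6 = 4, so 4 affirmative votes are needed; 6 voted in favor. Satisfied.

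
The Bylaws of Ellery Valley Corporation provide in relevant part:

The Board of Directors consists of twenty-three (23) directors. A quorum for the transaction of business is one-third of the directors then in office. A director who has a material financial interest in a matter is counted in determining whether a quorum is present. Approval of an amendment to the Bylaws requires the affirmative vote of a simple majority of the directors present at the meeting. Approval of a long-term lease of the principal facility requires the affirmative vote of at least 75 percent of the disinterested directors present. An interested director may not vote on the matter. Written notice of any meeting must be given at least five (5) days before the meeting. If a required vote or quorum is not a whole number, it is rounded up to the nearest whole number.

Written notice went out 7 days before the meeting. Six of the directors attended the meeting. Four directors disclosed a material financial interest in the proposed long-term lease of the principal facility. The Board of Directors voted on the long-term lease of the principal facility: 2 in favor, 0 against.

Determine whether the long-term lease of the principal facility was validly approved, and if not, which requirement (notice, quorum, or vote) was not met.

Invalid — quorum requirement not satisfied.

Notice: 7 days given; 5 required (7 ≥ 5). Satisfied.
Quorum: 6 present (interested directors count toward quorum); quorum is 8. Not satisfied.
Vote: the long-term lease of the principal facility requires three-fourths of the disinterested directors present (6 − 4 = 2). 3/4 of 2 = 1.50, rounded up to 2, so 2 affirmative votes are needed; 2 voted in favor. Satisfied. (Moot — without a quorum no business can be validly transacted.)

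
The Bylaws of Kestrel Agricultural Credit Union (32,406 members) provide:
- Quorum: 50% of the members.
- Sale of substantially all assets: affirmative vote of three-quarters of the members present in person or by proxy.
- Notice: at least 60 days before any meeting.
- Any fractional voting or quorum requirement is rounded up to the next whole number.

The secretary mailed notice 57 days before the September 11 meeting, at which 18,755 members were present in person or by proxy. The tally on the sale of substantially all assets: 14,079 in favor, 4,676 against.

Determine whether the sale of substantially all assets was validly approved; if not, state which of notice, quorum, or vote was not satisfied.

Notice: 57 days given; 60 required. Not satisfied.
Quorum: 50% of 32,406 = 16,203; 18,755 present. Satisfied.
Vote: requires three-fourths of those present (18,755); 3/4 of 18755 = 14066.25, rounded up to 14067, so 14,067 needed; 14,079 in favor. Satisfied.

Invalid — notice requirement not satisfied.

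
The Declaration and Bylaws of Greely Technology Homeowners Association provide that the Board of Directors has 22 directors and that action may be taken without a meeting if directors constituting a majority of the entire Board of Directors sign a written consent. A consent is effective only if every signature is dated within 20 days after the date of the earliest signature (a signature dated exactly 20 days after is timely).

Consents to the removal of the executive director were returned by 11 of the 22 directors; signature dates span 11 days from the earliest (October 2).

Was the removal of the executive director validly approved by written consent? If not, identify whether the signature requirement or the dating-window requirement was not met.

Signatures required: a majority of 22 — a majority of 22 is 12, so 12 needed; 11 signed. Insufficient.
Dating window: the latest signature is 11 days after the earliest; the limit is 20 days. Within the window.

Not effective — insufficient signatures.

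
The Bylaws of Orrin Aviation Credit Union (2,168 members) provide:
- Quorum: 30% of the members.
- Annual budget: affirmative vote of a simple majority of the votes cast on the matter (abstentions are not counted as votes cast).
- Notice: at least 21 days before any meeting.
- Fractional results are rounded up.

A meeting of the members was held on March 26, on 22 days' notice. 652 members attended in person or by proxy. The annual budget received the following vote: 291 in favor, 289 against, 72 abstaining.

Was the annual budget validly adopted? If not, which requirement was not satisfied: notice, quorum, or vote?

Valid — all requirements satisfied.

Notice: 22 days given; 21 required. Satisfied.
Quorum: 30% of 2,168 = 650.40, rounded up to 651; 652 present. Satisfied.
Vote: requires a majority of the votes cast (652 − 72 abstaining = 580); a majority of 580 is 291, so 291 needed; 291 in favor. Satisfied.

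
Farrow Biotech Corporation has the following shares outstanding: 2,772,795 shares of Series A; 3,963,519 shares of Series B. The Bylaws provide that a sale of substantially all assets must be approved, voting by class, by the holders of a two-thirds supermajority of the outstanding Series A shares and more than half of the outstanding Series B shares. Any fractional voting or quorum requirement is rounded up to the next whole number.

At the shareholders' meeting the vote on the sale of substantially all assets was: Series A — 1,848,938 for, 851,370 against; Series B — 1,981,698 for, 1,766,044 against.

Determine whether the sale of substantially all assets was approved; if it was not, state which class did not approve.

Series A: 2/3 of 2772795 = 1848530; 1,848,530 required, 1,848,938 in favor — approved.
Series B: a majority of 3963519 is 1981760; 1,981,760 required, 1,981,698 in favor — not approved.

Not approved — the Series B shares did not give the required vote.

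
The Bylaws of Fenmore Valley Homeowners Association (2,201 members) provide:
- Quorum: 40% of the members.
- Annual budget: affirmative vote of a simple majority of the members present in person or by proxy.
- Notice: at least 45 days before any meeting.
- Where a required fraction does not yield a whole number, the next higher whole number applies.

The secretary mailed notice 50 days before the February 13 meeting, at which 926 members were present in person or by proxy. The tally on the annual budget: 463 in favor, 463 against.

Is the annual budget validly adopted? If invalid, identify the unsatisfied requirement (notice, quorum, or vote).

Invalid — vote requirement not satisfied.

Notice: 50 days given; 45 required. Satisfied.
Quorum: 40% of 2,201 = 880.40, rounded up to 881; 926 present. Satisfied.
Vote: requires a majority of those present (926); a majority of 926 is 464, so 464 needed; 463 in favor. Not satisfied.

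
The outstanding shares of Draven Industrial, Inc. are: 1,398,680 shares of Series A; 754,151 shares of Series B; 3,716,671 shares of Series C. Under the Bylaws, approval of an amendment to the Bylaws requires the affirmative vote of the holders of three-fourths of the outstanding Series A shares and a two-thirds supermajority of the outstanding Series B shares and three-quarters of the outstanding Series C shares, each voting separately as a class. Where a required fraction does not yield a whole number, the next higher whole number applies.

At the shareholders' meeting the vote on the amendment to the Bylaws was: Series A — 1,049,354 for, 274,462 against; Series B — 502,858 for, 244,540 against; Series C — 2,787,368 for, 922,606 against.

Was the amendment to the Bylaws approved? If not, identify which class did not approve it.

Not approved — the Series C shares did not give the required vote.

Series A: 3/4 of 1398680 = 1049010; 1,049,010 required, 1,049,354 in favor — approved.
Series B: 2/3 of 754151 = 502767.33, rounded up to 502768; 502,768 required, 502,858 in favor — approved.
Series C: 3/4 of 3716671 = 2787503.25, rounded up to 2787504; 2,787,504 required, 2,787,368 in favor — not approved.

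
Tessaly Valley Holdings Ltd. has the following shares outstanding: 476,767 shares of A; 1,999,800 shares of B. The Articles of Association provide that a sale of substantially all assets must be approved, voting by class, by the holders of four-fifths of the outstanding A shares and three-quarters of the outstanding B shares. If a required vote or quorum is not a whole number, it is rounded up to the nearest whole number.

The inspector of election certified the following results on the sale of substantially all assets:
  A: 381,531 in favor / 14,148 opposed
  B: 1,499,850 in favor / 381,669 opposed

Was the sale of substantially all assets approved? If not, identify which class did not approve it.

A: 4/5 of 476767 = 381413.60, rounded up to 381414; 381,414 required, 381,531 in favor — approved.
B: 3/4 of 1999800 = 1499850; 1,499,850 required, 1,499,850 in favor — approved.

Approved — every class gave the required vote.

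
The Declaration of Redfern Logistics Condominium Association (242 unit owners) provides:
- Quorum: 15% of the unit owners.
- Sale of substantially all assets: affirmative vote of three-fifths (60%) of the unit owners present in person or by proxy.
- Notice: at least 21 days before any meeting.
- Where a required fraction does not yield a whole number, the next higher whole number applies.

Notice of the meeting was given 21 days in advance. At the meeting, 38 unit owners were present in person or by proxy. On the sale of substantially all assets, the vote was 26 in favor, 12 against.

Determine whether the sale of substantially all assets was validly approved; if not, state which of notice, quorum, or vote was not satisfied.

Valid — all requirements satisfied.

Notice: 21 days given; 21 required. Satisfied.
Quorum: 15% of 242 = 36.30, rounded up to 37; 38 present. Satisfied.
Vote: requires three-fifths of those present (38); 3/5 of 38 = 22.80, rounded up to 23, so 23 needed; 26 in favor. Satisfied.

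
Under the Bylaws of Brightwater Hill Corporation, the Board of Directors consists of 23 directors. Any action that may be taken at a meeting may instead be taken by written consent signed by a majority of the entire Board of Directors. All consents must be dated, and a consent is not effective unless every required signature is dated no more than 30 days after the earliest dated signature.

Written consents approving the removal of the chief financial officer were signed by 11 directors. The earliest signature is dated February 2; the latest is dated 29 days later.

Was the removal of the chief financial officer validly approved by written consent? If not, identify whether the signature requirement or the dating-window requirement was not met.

Signatures required: a majority of 23 — a majority of 23 is 12, so 12 needed; 11 signed. Insufficient.
Dating window: the latest signature is 29 days after the earliest; the limit is 30 days. Within the window.

Not effective — insufficient signatures.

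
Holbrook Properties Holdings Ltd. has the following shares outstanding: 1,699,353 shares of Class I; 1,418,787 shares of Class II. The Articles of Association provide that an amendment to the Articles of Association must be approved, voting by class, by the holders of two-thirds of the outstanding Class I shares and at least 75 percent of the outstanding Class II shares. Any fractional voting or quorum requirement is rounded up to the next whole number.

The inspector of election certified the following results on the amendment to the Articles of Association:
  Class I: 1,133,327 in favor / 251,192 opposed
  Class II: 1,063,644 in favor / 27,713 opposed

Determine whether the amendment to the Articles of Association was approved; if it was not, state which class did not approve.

Class I: 2/3 of 1699353 = 1132902; 1,132,902 required, 1,133,327 in favor — approved.
Class II: 3/4 of 1418787 = 1064090.25, rounded up to 1064091; 1,064,091 required, 1,063,644 in favor — not approved.

Not approved — the Class II shares did not give the required vote.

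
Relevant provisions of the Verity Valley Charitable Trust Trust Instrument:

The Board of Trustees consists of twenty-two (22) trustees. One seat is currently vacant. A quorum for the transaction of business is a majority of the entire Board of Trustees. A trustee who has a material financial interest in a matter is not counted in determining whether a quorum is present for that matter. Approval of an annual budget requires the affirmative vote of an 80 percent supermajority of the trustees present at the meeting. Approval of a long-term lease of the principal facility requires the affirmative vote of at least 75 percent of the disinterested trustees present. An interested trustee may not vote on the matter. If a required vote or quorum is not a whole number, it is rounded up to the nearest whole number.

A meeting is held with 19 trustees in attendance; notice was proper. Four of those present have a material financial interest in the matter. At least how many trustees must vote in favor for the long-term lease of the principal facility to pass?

12

The long-term lease of the principal facility requires three-fourths of the disinterested trustees present (19 − 4 = 15).
3/4 of 15 = 11.25, rounded up to 12.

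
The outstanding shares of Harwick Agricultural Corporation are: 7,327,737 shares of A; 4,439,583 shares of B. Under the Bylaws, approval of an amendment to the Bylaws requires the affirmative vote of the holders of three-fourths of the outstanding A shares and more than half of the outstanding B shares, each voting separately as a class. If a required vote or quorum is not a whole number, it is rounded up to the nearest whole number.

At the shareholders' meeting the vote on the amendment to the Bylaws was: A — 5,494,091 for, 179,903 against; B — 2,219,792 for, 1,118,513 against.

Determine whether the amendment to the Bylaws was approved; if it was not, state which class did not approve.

A: 3/4 of 7327737 = 5495802.75, rounded up to 5495803; 5,495,803 required, 5,494,091 in favor — not approved.
B: a majority of 4439583 is 2219792; 2,219,792 required, 2,219,792 in favor — approved.

Not approved — the A shares did not give the required vote.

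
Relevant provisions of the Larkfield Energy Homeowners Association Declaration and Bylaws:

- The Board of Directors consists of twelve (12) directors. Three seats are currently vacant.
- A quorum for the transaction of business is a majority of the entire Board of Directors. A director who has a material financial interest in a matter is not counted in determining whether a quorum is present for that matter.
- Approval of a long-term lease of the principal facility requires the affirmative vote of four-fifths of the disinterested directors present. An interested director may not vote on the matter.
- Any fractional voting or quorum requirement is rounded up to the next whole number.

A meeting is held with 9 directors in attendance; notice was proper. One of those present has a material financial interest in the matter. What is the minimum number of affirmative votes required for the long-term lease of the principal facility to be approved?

The long-term lease of the principal facility requires four-fifths of the disinterested directors present (9 − 1 = 8).
4/5 of 8 = 6.40, rounded up to 7.

7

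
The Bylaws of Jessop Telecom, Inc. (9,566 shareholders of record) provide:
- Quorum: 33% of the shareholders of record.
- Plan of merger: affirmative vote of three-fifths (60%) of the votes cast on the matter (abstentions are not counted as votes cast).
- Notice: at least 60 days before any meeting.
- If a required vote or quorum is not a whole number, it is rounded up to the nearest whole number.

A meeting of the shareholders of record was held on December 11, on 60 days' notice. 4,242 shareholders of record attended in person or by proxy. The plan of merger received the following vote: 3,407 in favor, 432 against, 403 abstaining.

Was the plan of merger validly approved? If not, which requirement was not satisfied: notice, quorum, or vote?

Valid — all requirements satisfied.

Notice: 60 days given; 60 required. Satisfied.
Quorum: 33% of 9,566 = 3,156.78, rounded up to 3,157; 4,242 present. Satisfied.
Vote: requires three-fifths of the votes cast (4,242 − 403 abstaining = 3,839); 3/5 of 3839 = 2303.40, rounded up to 2304, so 2,304 needed; 3,407 in favor. Satisfied.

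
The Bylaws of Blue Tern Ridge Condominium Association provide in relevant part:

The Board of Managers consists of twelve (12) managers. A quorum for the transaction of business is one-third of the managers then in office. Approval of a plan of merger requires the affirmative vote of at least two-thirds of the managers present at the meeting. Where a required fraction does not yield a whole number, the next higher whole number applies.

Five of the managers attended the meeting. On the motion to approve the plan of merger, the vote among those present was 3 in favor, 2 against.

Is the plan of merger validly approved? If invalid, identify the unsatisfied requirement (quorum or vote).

Quorum: 5 present; quorum is 4. Satisfied.
Vote: the plan of merger requires two-thirds of the managers present (5). 2/3 of 5 = 3.33, rounded up to 4, so 4 affirmative votes are needed; 3 voted in favor. Not satisfied.

Invalid — vote requirement not satisfied.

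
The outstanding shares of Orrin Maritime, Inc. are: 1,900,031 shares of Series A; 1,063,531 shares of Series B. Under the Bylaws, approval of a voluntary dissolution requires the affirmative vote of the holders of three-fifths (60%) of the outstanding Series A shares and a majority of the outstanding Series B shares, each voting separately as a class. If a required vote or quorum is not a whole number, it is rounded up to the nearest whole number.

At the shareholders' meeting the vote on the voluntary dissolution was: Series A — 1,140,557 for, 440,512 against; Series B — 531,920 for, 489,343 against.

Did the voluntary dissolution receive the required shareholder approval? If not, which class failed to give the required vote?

Series A: 3/5 of 1900031 = 1140018.60, rounded up to 1140019; 1,140,019 required, 1,140,557 in favor — approved.
Series B: a majority of 1063531 is 531766; 531,766 required, 531,920 in favor — approved.

Approved — every class gave the required vote.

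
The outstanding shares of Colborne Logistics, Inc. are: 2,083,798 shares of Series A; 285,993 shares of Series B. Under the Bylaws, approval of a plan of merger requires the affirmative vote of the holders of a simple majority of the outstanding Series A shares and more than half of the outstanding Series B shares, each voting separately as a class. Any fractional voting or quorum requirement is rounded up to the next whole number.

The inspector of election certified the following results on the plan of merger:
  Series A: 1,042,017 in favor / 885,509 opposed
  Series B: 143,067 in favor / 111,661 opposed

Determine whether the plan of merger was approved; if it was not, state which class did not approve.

Series A: a majority of 2083798 is 1041900; 1,041,900 required, 1,042,017 in favor — approved.
Series B: a majority of 285993 is 142997; 142,997 required, 143,067 in favor — approved.

Approved — every class gave the required vote.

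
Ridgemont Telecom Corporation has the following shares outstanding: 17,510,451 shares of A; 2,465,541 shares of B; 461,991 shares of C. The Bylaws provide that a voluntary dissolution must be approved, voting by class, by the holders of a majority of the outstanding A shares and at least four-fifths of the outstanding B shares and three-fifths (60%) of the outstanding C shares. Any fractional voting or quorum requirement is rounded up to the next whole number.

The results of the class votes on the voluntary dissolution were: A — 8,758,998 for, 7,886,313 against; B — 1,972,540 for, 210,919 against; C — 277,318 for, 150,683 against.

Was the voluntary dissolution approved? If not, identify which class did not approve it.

A: a majority of 17510451 is 8755226; 8,755,226 required, 8,758,998 in favor — approved.
B: 4/5 of 2465541 = 1972432.80, rounded up to 1972433; 1,972,433 required, 1,972,540 in favor — approved.
C: 3/5 of 461991 = 277194.60, rounded up to 277195; 277,195 required, 277,318 in favor — approved.

Approved — every class gave the required vote.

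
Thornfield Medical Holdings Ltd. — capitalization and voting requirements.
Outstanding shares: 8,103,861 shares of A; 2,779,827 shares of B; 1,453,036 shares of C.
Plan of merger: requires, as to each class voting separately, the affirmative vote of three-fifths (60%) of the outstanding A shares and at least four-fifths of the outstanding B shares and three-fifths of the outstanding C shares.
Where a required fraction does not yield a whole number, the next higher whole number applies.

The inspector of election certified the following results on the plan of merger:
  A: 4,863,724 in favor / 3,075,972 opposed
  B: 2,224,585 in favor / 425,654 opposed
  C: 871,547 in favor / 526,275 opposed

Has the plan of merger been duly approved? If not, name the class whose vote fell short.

Not approved — the C shares did not give the required vote.

A: 3/5 of 8103861 = 4862316.60, rounded up to 4862317; 4,862,317 required, 4,863,724 in favor — approved.
B: 4/5 of 2779827 = 2223861.60, rounded up to 2223862; 2,223,862 required, 2,224,585 in favor — approved.
C: 3/5 of 1453036 = 871821.60, rounded up to 871822; 871,822 required, 871,547 in favor — not approved.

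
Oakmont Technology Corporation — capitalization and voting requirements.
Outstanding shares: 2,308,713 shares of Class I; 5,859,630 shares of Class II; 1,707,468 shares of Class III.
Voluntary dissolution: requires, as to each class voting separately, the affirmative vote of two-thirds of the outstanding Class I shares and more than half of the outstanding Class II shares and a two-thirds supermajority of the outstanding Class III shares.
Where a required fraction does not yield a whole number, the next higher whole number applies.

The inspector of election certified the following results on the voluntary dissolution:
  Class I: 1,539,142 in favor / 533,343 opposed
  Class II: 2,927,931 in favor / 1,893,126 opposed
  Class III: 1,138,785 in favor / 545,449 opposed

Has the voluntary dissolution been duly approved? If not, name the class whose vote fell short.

Class I: 2/3 of 2308713 = 1539142; 1,539,142 required, 1,539,142 in favor — approved.
Class II: a majority of 5859630 is 2929816; 2,929,816 required, 2,927,931 in favor — not approved.
Class III: 2/3 of 1707468 = 1138312; 1,138,312 required, 1,138,785 in favor — approved.

Not approved — the Class II shares did not give the required vote.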